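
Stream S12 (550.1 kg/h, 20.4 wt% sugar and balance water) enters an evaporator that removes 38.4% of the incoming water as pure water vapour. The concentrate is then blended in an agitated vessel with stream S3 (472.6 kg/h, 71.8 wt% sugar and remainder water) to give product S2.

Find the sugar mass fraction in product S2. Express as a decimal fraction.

0.528

Vapour removed = 0.384×0.796×550.1 = 168.15 kg/h; concentrate = 381.95 kg/h.
sugar reaching the mixer = 112.22 (from concentrate) + 472.6×0.718 = 451.55 kg/h.
Product flow = 381.95 + 472.6 = 854.55 kg/h; sugar fraction = 0.528.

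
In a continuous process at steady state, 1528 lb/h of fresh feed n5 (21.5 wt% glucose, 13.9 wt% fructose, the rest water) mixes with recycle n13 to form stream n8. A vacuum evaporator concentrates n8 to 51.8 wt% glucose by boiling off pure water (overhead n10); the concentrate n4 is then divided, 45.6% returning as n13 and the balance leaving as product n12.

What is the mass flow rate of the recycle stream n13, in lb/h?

531.6 lb/h

Overall glucose balance (none leaves overhead): glucose in fresh feed = glucose in product, i.e. 1528×0.215 = (1−0.456)·n4·0.518.
n4 = 328.52/(0.518×0.544) = 1165.8 lb/h.
Recycle n13 = 0.456×1165.8 = 531.62 lb/h.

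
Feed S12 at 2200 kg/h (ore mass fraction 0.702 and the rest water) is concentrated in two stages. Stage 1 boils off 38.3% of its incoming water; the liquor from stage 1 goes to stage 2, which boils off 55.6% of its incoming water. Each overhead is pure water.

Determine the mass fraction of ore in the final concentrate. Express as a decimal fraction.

0.896

water in feed = 2200×0.298 = 655.6 kg/h.
After stage 1: water left = (1−0.383)×655.6 = 404.51; stream total = 1948.9 kg/h.
After stage 2: water left = (1−0.556)×404.51 = 179.6; final concentrate = 1724 kg/h.
ore fraction = 1544.4/1724 = 0.896.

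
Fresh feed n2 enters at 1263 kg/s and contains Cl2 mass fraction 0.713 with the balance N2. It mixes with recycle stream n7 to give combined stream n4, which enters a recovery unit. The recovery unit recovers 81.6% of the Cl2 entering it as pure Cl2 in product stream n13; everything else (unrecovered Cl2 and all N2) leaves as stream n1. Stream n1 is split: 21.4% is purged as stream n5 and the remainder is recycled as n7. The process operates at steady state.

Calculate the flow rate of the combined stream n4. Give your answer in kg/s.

2747 kg/s

N2 enters only via n2 and leaves only via the purge: 1263×0.287 = 0.214×(N2 in n1), and the recovery unit passes all N2, so N2 in n4 = N2 in n1 = 1693.8 kg/s.
Cl2 in n4: m_A = 1263×0.713 + (1−0.214)·(1−0.816)·m_A, so m_A = 900.52/0.8554 = 1052.8 kg/s.
n4 = 1052.8 + 1693.8 = 2746.6 kg/s.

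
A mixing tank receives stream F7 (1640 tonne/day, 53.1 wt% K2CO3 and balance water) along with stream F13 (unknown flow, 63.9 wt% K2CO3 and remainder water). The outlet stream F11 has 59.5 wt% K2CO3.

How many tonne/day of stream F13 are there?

Let F13 be the unknown flow. Total out = 1640 + F13.
K2CO3 balance: 870.84 + 0.639·F13 = 0.595·(1640 + F13)
(0.639 − 0.595)·F13 = 0.595×1640 − 870.84 = 104.96
F13 = 104.96 / 0.044 = 2385.5 tonne/day

2385 tonne/day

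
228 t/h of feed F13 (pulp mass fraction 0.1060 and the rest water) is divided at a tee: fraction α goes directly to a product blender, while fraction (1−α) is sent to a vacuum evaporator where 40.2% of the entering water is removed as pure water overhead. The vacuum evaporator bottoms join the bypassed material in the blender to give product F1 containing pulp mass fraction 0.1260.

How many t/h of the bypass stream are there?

All 228×0.106 = 24.168 t/h of pulp reaches F1, so F1 = 24.168/0.126 = 191.81 t/h and vapour = 36.19 t/h.
The evaporator receives (1−α)·228 of feed at 0.894 water and removes 0.402 of that water:
0.402×0.894×(1−α)×228 = 36.19
(1−α) = 36.19/81.94 = 0.4417;  α = 0.5583.
Bypass flow = 0.5583×228 = 127.3 t/h.

127.3 t/h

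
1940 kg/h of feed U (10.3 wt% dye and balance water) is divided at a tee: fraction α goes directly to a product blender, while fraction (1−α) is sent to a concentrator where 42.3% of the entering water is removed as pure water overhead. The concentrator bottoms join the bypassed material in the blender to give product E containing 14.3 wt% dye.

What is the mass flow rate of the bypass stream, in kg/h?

All 1940×0.103 = 199.82 kg/h of dye reaches E, so E = 199.82/0.143 = 1397.3 kg/h and vapour = 542.66 kg/h.
The evaporator receives (1−α)·1940 of feed at 0.897 water and removes 0.423 of that water:
0.423×0.897×(1−α)×1940 = 542.66
(1−α) = 542.66/736.1 = 0.7372;  α = 0.2628.
Bypass flow = 0.2628×1940 = 509.81 kg/h.

509.8 kg/h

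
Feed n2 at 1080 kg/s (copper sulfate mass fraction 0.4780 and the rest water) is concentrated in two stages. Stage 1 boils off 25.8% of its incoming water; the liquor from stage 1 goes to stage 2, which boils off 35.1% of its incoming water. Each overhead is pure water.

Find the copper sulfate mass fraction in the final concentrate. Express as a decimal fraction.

0.6554

water in feed = 1080×0.522 = 563.76 kg/s.
After stage 1: water left = (1−0.258)×563.76 = 418.31; stream total = 934.55 kg/s.
After stage 2: water left = (1−0.351)×418.31 = 271.48; final concentrate = 787.72 kg/s.
copper sulfate fraction = 516.24/787.72 = 0.6554.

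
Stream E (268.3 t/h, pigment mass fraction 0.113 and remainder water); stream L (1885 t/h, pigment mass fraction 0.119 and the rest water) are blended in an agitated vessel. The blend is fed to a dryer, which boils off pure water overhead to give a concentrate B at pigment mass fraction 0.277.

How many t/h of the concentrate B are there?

pigment entering = 268.3×0.113 + 1885×0.119 = 254.63 t/h.
All pigment reports to B, so B = 254.63/0.277 = 919.25 t/h.

919.3 t/h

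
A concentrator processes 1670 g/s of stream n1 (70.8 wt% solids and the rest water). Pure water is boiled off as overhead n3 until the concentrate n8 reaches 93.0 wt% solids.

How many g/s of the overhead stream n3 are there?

398.6 g/s

solids is conserved: 1670×0.708 = 1182.4 g/s all reports to the concentrate.
Concentrate = 1182.4/(target fraction) = 1271.4 g/s.
Overhead = 1670 − 1271.4 = 398.65 g/s.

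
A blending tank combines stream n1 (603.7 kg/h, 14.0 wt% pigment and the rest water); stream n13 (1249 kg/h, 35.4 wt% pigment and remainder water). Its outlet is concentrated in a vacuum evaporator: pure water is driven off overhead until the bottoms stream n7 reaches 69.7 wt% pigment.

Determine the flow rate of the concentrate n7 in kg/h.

pigment entering = 603.7×0.140 + 1249×0.354 = 526.66 kg/h.
All pigment reports to n7, so n7 = 526.66/0.697 = 755.62 kg/h.

755.6 kg/h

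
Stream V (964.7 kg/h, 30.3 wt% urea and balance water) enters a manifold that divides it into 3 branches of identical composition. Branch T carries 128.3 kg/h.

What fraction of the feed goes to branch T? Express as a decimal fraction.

0.133

Fraction to T = 128.3/964.7 = 0.1330.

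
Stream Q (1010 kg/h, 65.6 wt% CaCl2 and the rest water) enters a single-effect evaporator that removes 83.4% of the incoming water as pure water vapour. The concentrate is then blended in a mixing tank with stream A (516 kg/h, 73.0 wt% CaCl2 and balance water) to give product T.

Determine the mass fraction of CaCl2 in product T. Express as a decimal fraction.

0.841

Vapour removed = 0.834×0.344×1010 = 289.76 kg/h; concentrate = 720.24 kg/h.
CaCl2 reaching the mixer = 662.56 (from concentrate) + 516×0.730 = 1039.2 kg/h.
Product flow = 720.24 + 516 = 1236.2 kg/h; CaCl2 fraction = 0.841.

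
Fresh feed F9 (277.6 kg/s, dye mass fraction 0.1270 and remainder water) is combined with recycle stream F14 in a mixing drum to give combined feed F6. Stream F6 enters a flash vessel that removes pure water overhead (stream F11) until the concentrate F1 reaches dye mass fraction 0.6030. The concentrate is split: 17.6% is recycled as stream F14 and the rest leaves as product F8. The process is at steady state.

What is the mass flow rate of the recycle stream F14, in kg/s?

Overall dye balance (none leaves overhead): dye in fresh feed = dye in product, i.e. 277.6×0.127 = (1−0.176)·F1·0.603.
F1 = 35.255/(0.603×0.824) = 70.954 kg/s.
Recycle F14 = 0.176×70.954 = 12.488 kg/s.

12.49 kg/s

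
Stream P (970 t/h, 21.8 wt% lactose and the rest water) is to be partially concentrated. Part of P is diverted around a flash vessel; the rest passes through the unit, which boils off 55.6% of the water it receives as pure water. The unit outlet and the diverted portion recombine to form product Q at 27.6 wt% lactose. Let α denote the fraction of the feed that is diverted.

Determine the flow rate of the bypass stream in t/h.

All 970×0.218 = 211.46 t/h of lactose reaches Q, so Q = 211.46/0.276 = 766.16 t/h and vapour = 203.84 t/h.
The evaporator receives (1−α)·970 of feed at 0.782 water and removes 0.556 of that water:
0.556×0.782×(1−α)×970 = 203.84
(1−α) = 203.84/421.75 = 0.4833;  α = 0.5167.
Bypass flow = 0.5167×970 = 501.18 t/h.

501.2 t/h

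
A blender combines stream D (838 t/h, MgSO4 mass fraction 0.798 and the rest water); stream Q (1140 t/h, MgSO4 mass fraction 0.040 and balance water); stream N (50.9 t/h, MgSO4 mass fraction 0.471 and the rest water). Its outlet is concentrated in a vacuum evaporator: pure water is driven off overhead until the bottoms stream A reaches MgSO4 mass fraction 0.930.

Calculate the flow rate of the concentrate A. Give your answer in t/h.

793.9 t/h

MgSO4 entering = 838×0.798 + 1140×0.040 + 50.9×0.471 = 738.3 t/h.
All MgSO4 reports to A, so A = 738.3/0.930 = 793.87 t/h.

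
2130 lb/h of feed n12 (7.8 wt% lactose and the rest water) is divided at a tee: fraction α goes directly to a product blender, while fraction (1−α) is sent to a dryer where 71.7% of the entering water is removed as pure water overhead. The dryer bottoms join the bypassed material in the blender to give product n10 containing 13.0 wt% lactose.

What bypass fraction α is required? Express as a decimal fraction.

All 2130×0.078 = 166.14 lb/h of lactose reaches n10, so n10 = 166.14/0.130 = 1278 lb/h and vapour = 852 lb/h.
The evaporator receives (1−α)·2130 of feed at 0.922 water and removes 0.717 of that water:
0.717×0.922×(1−α)×2130 = 852
(1−α) = 852/1408.1 = 0.6051;  α = 0.3949.

0.395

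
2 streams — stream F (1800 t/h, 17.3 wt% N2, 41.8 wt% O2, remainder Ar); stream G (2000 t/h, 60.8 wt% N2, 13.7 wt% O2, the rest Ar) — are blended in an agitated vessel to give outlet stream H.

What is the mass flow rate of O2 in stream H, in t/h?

1026 t/h

O2 out = O2 in = 1800×0.418 + 2000×0.137 = 1026.4 t/h.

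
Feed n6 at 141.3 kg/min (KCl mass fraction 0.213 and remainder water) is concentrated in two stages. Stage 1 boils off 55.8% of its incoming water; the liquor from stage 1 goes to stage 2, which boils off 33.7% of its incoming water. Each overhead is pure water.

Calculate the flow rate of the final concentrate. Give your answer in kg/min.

water in feed = 141.3×0.787 = 111.2 kg/min.
After stage 1: water left = (1−0.558)×111.2 = 49.152; stream total = 79.249 kg/min.
After stage 2: water left = (1−0.337)×49.152 = 32.588; final concentrate = 62.685 kg/min.

62.68 kg/min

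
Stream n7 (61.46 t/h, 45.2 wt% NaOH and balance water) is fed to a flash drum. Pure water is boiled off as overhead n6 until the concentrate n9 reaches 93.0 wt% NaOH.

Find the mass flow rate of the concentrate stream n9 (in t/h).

NaOH is conserved: 61.46×0.452 = 27.78 t/h all reports to the concentrate.
Concentrate = 27.78/(target fraction) = 29.871 t/h.

29.87 t/h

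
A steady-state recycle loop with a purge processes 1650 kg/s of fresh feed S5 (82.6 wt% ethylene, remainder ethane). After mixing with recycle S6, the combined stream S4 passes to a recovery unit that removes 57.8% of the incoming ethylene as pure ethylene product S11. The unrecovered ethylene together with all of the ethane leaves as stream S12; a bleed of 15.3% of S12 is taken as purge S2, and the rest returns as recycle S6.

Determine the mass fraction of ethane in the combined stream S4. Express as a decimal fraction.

0.4694

ethane enters only via S5 and leaves only via the purge: 1650×0.174 = 0.153×(ethane in S12), and the recovery unit passes all ethane, so ethane in S4 = ethane in S12 = 1876.5 kg/s.
ethylene in S4: m_A = 1650×0.826 + (1−0.153)·(1−0.578)·m_A, so m_A = 1362.9/0.6426 = 2121 kg/s.
S4 = 2121 + 1876.5 = 3997.5 kg/s.
ethane fraction in S4 = 1876.5/3997.5 = 0.4694.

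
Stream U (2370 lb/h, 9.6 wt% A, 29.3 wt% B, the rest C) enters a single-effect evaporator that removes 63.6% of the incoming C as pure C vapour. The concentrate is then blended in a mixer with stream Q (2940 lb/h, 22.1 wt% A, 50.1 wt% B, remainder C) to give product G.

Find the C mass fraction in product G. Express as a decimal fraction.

0.306

Vapour removed = 0.636×0.611×2370 = 920.97 lb/h; concentrate = 1449 lb/h.
C reaching the mixer = 527.1 (from concentrate) + 2940×0.278 = 1344.4 lb/h.
Product flow = 1449 + 2940 = 4389 lb/h; C fraction = 0.306.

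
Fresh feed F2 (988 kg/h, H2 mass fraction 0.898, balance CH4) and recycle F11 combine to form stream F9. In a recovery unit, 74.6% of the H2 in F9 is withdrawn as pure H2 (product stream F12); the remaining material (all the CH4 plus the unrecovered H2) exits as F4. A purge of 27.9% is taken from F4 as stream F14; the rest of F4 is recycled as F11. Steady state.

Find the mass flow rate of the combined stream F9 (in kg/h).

CH4 enters only via F2 and leaves only via the purge: 988×0.102 = 0.279×(CH4 in F4), and the recovery unit passes all CH4, so CH4 in F9 = CH4 in F4 = 361.2 kg/h.
H2 in F9: m_A = 988×0.898 + (1−0.279)·(1−0.746)·m_A, so m_A = 887.22/0.8169 = 1086.1 kg/h.
F9 = 1086.1 + 361.2 = 1447.3 kg/h.

1447 kg/h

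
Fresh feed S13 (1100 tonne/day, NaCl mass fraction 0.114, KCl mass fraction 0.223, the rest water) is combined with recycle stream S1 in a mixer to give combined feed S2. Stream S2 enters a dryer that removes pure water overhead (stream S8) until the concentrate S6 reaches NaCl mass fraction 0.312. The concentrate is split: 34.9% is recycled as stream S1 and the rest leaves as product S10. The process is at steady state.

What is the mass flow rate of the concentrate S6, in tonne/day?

617.4 tonne/day

Overall NaCl balance (none leaves overhead): NaCl in fresh feed = NaCl in product, i.e. 1100×0.114 = (1−0.349)·S6·0.312.
S6 = 125.4/(0.312×0.651) = 617.39 tonne/day.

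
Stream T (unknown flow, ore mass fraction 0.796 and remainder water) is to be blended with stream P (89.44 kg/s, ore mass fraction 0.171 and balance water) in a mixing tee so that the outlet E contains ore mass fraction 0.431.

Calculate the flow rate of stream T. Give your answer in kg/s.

Let T be the unknown flow. Total out = 89.44 + T.
ore balance: 15.294 + 0.796·T = 0.431·(89.44 + T)
(0.796 − 0.431)·T = 0.431×89.44 − 15.294 = 23.254
T = 23.254 / 0.365 = 63.711 kg/s

63.71 kg/s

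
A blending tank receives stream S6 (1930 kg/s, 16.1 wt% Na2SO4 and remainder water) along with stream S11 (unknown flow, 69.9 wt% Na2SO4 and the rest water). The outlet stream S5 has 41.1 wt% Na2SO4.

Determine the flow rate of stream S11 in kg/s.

1675 kg/s

Let S11 be the unknown flow. Total out = 1930 + S11.
Na2SO4 balance: 310.73 + 0.699·S11 = 0.411·(1930 + S11)
(0.699 − 0.411)·S11 = 0.411×1930 − 310.73 = 482.5
S11 = 482.5 / 0.288 = 1675.3 kg/s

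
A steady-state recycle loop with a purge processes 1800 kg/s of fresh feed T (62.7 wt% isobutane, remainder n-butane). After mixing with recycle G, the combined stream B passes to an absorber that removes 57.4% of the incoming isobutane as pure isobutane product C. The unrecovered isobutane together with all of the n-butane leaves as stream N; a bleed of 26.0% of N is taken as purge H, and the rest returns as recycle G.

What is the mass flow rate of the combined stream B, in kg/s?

n-butane enters only via T and leaves only via the purge: 1800×0.373 = 0.260×(n-butane in N), and the absorber passes all n-butane, so n-butane in B = n-butane in N = 2582.3 kg/s.
isobutane in B: m_A = 1800×0.627 + (1−0.260)·(1−0.574)·m_A, so m_A = 1128.6/0.6848 = 1648.2 kg/s.
B = 1648.2 + 2582.3 = 4230.5 kg/s.

4230 kg/s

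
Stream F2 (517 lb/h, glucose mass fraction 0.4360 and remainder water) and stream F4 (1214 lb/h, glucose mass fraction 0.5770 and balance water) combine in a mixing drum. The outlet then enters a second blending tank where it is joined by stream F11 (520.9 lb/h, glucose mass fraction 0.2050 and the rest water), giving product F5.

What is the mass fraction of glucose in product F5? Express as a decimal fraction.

Overall, product flow = 2251.9 lb/h.
glucose in = 517×0.436 + 1214×0.577 + 520.9×0.205 = 1032.7 lb/h.
glucose fraction in F5 = 0.4586.

0.4586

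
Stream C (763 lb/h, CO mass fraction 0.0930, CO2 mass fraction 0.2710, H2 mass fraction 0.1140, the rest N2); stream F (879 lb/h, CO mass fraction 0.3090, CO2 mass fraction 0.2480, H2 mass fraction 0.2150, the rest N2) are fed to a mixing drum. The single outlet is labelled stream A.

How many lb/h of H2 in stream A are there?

H2 out = H2 in = 763×0.114 + 879×0.215 = 275.97 lb/h.

276 lb/h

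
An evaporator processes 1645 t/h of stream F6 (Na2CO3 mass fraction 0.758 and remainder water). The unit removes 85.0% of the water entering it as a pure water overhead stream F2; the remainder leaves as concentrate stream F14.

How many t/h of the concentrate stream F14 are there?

water entering = 1645×0.242 = 398.09 t/h; overhead removed = 0.850×398.09 = 338.38 t/h.
Concentrate = 1645 − 338.38 = 1306.6 t/h.

1307 t/h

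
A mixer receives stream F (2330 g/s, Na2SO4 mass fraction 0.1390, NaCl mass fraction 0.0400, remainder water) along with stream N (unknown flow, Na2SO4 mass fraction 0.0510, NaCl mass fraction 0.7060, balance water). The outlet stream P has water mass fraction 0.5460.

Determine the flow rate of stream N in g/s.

Let N be the unknown flow. Total out = 2330 + N.
water balance: 1912.9 + 0.243·N = 0.546·(2330 + N)
(0.243 − 0.546)·N = 0.546×2330 − 1912.9 = -640.75
N = -640.75 / -0.303 = 2114.7 g/s

2115 g/s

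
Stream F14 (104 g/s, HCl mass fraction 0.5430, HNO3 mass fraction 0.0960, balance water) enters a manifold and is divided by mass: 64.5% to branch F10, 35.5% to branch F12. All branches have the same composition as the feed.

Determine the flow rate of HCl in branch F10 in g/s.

Branch F10 total = 0.645×104 = 67.08 g/s.
HCl in F10 = 0.543×67.08 = 36.424 g/s.

36.42 g/s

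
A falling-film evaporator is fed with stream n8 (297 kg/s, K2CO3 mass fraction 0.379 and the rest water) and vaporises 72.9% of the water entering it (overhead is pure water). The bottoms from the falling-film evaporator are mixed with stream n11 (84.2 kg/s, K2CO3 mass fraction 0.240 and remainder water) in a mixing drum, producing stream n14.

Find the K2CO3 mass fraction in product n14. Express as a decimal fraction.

Vapour removed = 0.729×0.621×297 = 134.45 kg/s; concentrate = 162.55 kg/s.
K2CO3 reaching the mixer = 112.56 (from concentrate) + 84.2×0.240 = 132.77 kg/s.
Product flow = 162.55 + 84.2 = 246.75 kg/s; K2CO3 fraction = 0.538.

0.538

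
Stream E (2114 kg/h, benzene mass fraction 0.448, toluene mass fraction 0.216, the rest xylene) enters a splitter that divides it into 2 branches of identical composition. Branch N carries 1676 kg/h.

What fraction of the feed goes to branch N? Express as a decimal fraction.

0.793

Fraction to N = 1676/2114 = 0.7928.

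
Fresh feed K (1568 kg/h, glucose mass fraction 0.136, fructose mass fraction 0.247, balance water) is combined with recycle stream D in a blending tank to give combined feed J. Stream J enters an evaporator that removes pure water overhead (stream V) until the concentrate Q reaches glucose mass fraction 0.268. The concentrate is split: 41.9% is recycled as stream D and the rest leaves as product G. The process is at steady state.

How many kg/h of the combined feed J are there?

2142 kg/h

Overall glucose balance (none leaves overhead): glucose in fresh feed = glucose in product, i.e. 1568×0.136 = (1−0.419)·Q·0.268.
Q = 213.25/(0.268×0.581) = 1369.5 kg/h.
Recycle D = 0.419×1369.5 = 573.84 kg/h.
Combined feed J = 1568 + 573.84 = 2141.8 kg/h.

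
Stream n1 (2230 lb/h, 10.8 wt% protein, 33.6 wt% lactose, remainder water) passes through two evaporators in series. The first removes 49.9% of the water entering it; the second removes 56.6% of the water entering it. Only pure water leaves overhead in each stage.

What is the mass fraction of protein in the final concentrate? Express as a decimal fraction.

water in feed = 2230×0.556 = 1239.9 lb/h.
After stage 1: water left = (1−0.499)×1239.9 = 621.18; stream total = 1611.3 lb/h.
After stage 2: water left = (1−0.566)×621.18 = 269.59; final concentrate = 1259.7 lb/h.
protein fraction = 240.84/1259.7 = 0.1912.

0.1912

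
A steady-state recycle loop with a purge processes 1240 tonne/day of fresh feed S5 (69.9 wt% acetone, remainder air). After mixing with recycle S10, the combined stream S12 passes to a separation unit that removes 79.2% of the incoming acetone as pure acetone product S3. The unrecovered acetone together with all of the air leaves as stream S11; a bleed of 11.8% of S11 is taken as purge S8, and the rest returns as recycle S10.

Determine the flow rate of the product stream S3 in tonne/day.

840.7 tonne/day

acetone in S12: m_A = 1240×0.699 + (1−0.118)·(1−0.792)·m_A, so m_A = 866.76/0.8165 = 1061.5 tonne/day.
Product S3 = 0.792×1061.5 = 840.71 tonne/day.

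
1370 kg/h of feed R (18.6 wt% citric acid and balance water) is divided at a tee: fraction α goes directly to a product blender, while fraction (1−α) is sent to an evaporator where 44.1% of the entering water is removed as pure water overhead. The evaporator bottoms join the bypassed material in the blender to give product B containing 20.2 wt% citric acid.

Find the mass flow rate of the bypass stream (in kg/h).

1068 kg/h

All 1370×0.186 = 254.82 kg/h of citric acid reaches B, so B = 254.82/0.202 = 1261.5 kg/h and vapour = 108.51 kg/h.
The evaporator receives (1−α)·1370 of feed at 0.814 water and removes 0.441 of that water:
0.441×0.814×(1−α)×1370 = 108.51
(1−α) = 108.51/491.79 = 0.2207;  α = 0.7793.
Bypass flow = 0.7793×1370 = 1067.7 kg/h.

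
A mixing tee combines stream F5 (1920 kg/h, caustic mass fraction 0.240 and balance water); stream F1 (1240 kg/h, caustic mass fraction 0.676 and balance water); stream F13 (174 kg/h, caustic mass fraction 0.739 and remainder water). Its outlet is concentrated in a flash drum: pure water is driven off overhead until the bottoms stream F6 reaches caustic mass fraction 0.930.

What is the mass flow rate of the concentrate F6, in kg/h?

caustic entering = 1920×0.240 + 1240×0.676 + 174×0.739 = 1427.6 kg/h.
All caustic reports to F6, so F6 = 1427.6/0.930 = 1535.1 kg/h.

1535 kg/h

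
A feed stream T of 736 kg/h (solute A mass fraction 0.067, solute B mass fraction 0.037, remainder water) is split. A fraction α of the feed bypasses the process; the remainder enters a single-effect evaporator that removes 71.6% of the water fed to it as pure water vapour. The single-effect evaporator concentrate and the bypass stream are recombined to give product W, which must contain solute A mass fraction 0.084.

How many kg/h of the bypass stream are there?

All 736×0.067 = 49.312 kg/h of solute A reaches W, so W = 49.312/0.084 = 587.05 kg/h and vapour = 148.95 kg/h.
The evaporator receives (1−α)·736 of feed at 0.896 water and removes 0.716 of that water:
0.716×0.896×(1−α)×736 = 148.95
(1−α) = 148.95/472.17 = 0.3155;  α = 0.6845.
Bypass flow = 0.6845×736 = 503.82 kg/h.

503.8 kg/h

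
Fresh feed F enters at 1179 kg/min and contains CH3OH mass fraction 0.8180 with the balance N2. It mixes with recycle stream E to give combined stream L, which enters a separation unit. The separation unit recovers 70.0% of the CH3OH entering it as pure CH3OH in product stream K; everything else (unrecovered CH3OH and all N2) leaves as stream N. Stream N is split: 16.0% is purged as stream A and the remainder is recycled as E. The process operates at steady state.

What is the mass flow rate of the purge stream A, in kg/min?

N2 enters only via F and leaves only via the purge: 1179×0.182 = 0.160×(N2 in N), and the separation unit passes all N2, so N2 in L = N2 in N = 1341.1 kg/min.
CH3OH in L: m_A = 1179×0.818 + (1−0.160)·(1−0.700)·m_A, so m_A = 964.42/0.7480 = 1289.3 kg/min.
N = (1−0.700)×1289.3 + 1341.1 = 1727.9 kg/min.
Purge A = 0.160×1727.9 = 276.47 kg/min.

276.5 kg/min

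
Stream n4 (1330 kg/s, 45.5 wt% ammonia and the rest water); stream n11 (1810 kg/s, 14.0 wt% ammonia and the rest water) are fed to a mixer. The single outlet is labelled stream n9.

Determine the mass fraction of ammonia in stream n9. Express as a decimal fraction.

Total flow out = 1330 + 1810 = 3140 kg/s.
ammonia in = 1330×0.455 + 1810×0.140 = 858.55 kg/s.
ammonia mass fraction in n9 = 858.55/3140 = 0.273.

0.273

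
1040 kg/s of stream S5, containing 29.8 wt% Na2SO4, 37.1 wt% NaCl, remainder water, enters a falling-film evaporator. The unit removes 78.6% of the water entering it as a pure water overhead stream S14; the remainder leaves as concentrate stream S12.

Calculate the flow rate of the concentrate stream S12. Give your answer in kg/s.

water entering = 1040×0.331 = 344.24 kg/s; overhead removed = 0.786×344.24 = 270.57 kg/s.
Concentrate = 1040 − 270.57 = 769.43 kg/s.

769.4 kg/s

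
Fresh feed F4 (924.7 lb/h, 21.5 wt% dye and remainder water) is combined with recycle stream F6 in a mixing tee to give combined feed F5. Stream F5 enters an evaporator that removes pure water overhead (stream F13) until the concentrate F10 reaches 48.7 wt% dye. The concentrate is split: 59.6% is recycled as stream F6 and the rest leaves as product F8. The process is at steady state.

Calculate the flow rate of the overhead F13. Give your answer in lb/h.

Overall dye balance (none leaves overhead): dye in fresh feed = dye in product, i.e. 924.7×0.215 = (1−0.596)·F10·0.487.
F10 = 198.81/(0.487×0.404) = 1010.5 lb/h.
Recycle F6 = 0.596×1010.5 = 602.25 lb/h.
Combined feed F5 = 924.7 + 602.25 = 1526.9 lb/h.
Overhead F13 = F5 − F10 = 1526.9 − 1010.5 = 516.46 lb/h.

516.5 lb/h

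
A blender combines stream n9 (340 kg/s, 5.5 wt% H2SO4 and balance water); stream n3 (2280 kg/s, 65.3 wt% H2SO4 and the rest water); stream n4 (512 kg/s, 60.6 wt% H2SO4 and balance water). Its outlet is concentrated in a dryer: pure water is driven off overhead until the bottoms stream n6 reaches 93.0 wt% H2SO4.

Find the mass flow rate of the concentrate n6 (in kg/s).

H2SO4 entering = 340×0.055 + 2280×0.653 + 512×0.606 = 1817.8 kg/s.
All H2SO4 reports to n6, so n6 = 1817.8/0.930 = 1954.6 kg/s.

1955 kg/s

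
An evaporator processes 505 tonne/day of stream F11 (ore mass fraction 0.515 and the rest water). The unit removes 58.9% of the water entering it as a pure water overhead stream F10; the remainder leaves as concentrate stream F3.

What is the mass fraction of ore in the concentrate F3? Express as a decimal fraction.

0.721

ore is not removed: 505×0.515 = 260.07 tonne/day of ore enters F3.
water entering = 505×0.485 = 244.92 tonne/day; overhead removed = 0.589×244.92 = 144.26 tonne/day.
Concentrate = 505 − 144.26 = 360.74 tonne/day.
Mass fraction = 260.07/360.74 = 0.721.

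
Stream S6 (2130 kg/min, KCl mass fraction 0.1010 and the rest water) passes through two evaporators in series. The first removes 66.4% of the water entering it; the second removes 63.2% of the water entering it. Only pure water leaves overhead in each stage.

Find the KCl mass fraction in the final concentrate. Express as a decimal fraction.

0.4761

water in feed = 2130×0.899 = 1914.9 kg/min.
After stage 1: water left = (1−0.664)×1914.9 = 643.4; stream total = 858.53 kg/min.
After stage 2: water left = (1−0.632)×643.4 = 236.77; final concentrate = 451.9 kg/min.
KCl fraction = 215.13/451.9 = 0.4761.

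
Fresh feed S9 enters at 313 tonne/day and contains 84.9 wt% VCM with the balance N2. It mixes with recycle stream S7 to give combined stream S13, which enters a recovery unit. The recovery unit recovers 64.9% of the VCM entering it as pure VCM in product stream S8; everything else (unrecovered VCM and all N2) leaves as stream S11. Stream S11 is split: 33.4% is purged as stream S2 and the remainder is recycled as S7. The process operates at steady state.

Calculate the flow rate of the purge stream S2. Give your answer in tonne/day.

87.92 tonne/day

N2 enters only via S9 and leaves only via the purge: 313×0.151 = 0.334×(N2 in S11), and the recovery unit passes all N2, so N2 in S13 = N2 in S11 = 141.51 tonne/day.
VCM in S13: m_A = 313×0.849 + (1−0.334)·(1−0.649)·m_A, so m_A = 265.74/0.7662 = 346.81 tonne/day.
S11 = (1−0.649)×346.81 + 141.51 = 263.24 tonne/day.
Purge S2 = 0.334×263.24 = 87.921 tonne/day.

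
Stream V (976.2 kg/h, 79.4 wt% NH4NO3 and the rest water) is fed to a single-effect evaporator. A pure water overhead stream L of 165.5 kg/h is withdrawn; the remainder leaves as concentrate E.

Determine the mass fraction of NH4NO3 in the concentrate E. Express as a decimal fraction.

0.956

NH4NO3 is not removed: 976.2×0.794 = 775.1 kg/h of NH4NO3 enters E.
Concentrate = 976.2 − 165.5 = 810.7 kg/h.
Mass fraction = 775.1/810.7 = 0.956.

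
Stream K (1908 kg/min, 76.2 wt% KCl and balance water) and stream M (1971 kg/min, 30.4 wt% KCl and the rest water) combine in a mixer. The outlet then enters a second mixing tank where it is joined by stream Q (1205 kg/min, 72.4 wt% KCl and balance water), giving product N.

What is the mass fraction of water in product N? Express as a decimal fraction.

Overall, product flow = 5084 kg/min.
water in = 1908×0.238 + 1971×0.696 + 1205×0.276 = 2158.5 kg/min.
water fraction in N = 0.425.

0.425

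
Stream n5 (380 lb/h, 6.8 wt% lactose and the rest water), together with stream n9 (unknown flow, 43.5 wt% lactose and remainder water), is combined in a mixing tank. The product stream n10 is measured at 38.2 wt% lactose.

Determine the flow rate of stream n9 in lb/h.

2251 lb/h

Let n9 be the unknown flow. Total out = 380 + n9.
lactose balance: 25.84 + 0.435·n9 = 0.382·(380 + n9)
(0.435 − 0.382)·n9 = 0.382×380 − 25.84 = 119.32
n9 = 119.32 / 0.053 = 2251.3 lb/h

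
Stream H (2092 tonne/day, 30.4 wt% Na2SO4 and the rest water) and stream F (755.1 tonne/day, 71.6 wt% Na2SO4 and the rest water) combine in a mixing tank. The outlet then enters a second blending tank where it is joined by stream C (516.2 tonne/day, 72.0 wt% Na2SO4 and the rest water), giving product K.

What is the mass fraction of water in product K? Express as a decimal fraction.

0.540

Overall, product flow = 3363.3 tonne/day.
water in = 2092×0.696 + 755.1×0.284 + 516.2×0.280 = 1815 tonne/day.
water fraction in K = 0.540.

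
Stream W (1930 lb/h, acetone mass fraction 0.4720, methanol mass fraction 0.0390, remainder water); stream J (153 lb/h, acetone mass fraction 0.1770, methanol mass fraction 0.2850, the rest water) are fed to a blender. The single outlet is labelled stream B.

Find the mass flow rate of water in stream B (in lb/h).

water out = water in = 1930×0.489 + 153×0.538 = 1026.1 lb/h.

1026 lb/h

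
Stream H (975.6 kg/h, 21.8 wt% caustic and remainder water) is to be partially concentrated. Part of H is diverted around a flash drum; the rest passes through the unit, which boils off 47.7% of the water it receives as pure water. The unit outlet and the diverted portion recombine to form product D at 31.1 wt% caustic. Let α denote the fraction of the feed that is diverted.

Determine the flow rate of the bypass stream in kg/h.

All 975.6×0.218 = 212.68 kg/h of caustic reaches D, so D = 212.68/0.311 = 683.86 kg/h and vapour = 291.74 kg/h.
The evaporator receives (1−α)·975.6 of feed at 0.782 water and removes 0.477 of that water:
0.477×0.782×(1−α)×975.6 = 291.74
(1−α) = 291.74/363.91 = 0.8017;  α = 0.1983.
Bypass flow = 0.1983×975.6 = 193.49 kg/h.

193.5 kg/h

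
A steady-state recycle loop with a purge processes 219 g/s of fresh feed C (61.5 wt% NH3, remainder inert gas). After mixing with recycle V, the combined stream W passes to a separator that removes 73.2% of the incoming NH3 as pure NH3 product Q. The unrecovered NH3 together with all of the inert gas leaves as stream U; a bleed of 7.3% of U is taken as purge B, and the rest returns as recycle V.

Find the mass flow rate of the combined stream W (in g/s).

1334 g/s

inert gas enters only via C and leaves only via the purge: 219×0.385 = 0.073×(inert gas in U), and the separator passes all inert gas, so inert gas in W = inert gas in U = 1155 g/s.
NH3 in W: m_A = 219×0.615 + (1−0.073)·(1−0.732)·m_A, so m_A = 134.69/0.7516 = 179.21 g/s.
W = 179.21 + 1155 = 1334.2 g/s.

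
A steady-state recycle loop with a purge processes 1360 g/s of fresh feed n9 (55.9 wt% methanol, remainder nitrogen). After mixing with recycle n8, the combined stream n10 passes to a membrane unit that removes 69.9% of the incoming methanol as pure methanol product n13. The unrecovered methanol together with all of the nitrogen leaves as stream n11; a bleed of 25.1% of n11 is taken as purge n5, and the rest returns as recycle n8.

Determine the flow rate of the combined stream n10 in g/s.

nitrogen enters only via n9 and leaves only via the purge: 1360×0.441 = 0.251×(nitrogen in n11), and the membrane unit passes all nitrogen, so nitrogen in n10 = nitrogen in n11 = 2389.5 g/s.
methanol in n10: m_A = 1360×0.559 + (1−0.251)·(1−0.699)·m_A, so m_A = 760.24/0.7746 = 981.52 g/s.
n10 = 981.52 + 2389.5 = 3371 g/s.

3371 g/s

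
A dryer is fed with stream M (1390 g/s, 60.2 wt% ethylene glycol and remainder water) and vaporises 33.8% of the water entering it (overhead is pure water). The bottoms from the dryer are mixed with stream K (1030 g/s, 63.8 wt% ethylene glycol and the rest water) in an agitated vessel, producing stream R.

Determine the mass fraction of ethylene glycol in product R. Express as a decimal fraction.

Vapour removed = 0.338×0.398×1390 = 186.99 g/s; concentrate = 1203 g/s.
ethylene glycol reaching the mixer = 836.78 (from concentrate) + 1030×0.638 = 1493.9 g/s.
Product flow = 1203 + 1030 = 2233 g/s; ethylene glycol fraction = 0.6690.

0.6690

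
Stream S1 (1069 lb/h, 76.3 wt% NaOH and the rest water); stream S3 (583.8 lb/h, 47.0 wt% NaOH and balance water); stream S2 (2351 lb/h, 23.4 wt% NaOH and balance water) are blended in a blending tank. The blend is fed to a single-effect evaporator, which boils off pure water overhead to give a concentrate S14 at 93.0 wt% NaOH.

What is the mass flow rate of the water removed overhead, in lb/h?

NaOH entering = 1069×0.763 + 583.8×0.470 + 2351×0.234 = 1640.2 lb/h.
All NaOH reports to S14, so S14 = 1640.2/0.930 = 1763.6 lb/h.
Total feed = 4003.8 lb/h; overhead = 4003.8 − 1763.6 = 2240.2 lb/h.

2240 lb/h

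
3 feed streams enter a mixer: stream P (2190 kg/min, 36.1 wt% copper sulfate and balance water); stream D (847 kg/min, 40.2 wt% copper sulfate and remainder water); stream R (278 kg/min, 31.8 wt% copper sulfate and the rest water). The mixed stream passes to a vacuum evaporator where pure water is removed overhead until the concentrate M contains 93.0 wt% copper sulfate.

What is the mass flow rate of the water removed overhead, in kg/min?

copper sulfate entering = 2190×0.361 + 847×0.402 + 278×0.318 = 1219.5 kg/min.
All copper sulfate reports to M, so M = 1219.5/0.930 = 1311.3 kg/min.
Total feed = 3315 kg/min; overhead = 3315 − 1311.3 = 2003.7 kg/min.

2004 kg/min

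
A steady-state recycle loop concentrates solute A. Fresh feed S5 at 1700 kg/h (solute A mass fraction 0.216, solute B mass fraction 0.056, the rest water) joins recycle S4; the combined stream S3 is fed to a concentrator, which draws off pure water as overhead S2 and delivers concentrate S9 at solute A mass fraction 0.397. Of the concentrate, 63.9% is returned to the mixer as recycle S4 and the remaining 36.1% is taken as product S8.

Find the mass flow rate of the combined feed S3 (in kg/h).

3337 kg/h

Overall solute A balance (none leaves overhead): solute A in fresh feed = solute A in product, i.e. 1700×0.216 = (1−0.639)·S9·0.397.
S9 = 367.2/(0.397×0.361) = 2562.2 kg/h.
Recycle S4 = 0.639×2562.2 = 1637.2 kg/h.
Combined feed S3 = 1700 + 1637.2 = 3337.2 kg/h.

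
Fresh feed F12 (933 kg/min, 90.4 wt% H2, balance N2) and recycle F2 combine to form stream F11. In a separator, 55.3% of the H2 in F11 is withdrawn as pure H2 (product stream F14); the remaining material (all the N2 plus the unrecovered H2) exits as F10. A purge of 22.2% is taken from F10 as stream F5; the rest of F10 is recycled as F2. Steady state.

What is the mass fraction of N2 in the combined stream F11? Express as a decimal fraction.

N2 enters only via F12 and leaves only via the purge: 933×0.096 = 0.222×(N2 in F10), and the separator passes all N2, so N2 in F11 = N2 in F10 = 403.46 kg/min.
H2 in F11: m_A = 933×0.904 + (1−0.222)·(1−0.553)·m_A, so m_A = 843.43/0.6522 = 1293.1 kg/min.
F11 = 1293.1 + 403.46 = 1696.6 kg/min.
N2 fraction in F11 = 403.46/1696.6 = 0.2378.

0.2378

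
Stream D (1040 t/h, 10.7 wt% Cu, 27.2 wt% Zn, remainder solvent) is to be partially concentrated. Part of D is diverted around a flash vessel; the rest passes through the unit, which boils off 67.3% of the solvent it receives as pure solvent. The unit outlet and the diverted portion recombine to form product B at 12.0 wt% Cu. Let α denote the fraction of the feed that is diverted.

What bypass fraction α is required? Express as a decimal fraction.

All 1040×0.107 = 111.28 t/h of Cu reaches B, so B = 111.28/0.120 = 927.33 t/h and vapour = 112.67 t/h.
The evaporator receives (1−α)·1040 of feed at 0.621 solvent and removes 0.673 of that solvent:
0.673×0.621×(1−α)×1040 = 112.67
(1−α) = 112.67/434.65 = 0.2592;  α = 0.7408.

0.741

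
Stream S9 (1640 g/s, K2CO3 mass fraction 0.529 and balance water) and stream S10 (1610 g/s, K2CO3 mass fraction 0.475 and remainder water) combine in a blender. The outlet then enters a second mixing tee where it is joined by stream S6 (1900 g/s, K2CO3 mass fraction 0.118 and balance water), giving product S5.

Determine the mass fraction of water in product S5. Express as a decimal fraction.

Overall, product flow = 5150 g/s.
water in = 1640×0.471 + 1610×0.525 + 1900×0.882 = 3293.5 g/s.
water fraction in S5 = 0.640.

0.640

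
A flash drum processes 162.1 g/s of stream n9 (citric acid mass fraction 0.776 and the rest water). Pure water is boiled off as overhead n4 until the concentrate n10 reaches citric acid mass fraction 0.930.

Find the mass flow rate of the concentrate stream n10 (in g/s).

citric acid is conserved: 162.1×0.776 = 125.79 g/s all reports to the concentrate.
Concentrate = 125.79/(target fraction) = 135.26 g/s.

135.3 g/s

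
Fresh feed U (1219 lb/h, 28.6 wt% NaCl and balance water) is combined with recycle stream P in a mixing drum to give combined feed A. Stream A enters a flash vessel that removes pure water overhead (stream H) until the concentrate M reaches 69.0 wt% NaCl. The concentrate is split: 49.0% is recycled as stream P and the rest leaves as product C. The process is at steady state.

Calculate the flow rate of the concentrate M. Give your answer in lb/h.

Overall NaCl balance (none leaves overhead): NaCl in fresh feed = NaCl in product, i.e. 1219×0.286 = (1−0.490)·M·0.690.
M = 348.63/(0.690×0.510) = 990.72 lb/h.

990.7 lb/h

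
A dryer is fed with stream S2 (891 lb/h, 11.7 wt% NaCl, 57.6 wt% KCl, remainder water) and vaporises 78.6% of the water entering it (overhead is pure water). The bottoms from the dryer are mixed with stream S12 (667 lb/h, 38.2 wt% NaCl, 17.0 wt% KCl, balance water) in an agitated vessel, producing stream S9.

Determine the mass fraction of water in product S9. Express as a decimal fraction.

Vapour removed = 0.786×0.307×891 = 215 lb/h; concentrate = 676 lb/h.
water reaching the mixer = 58.537 (from concentrate) + 667×0.448 = 357.35 lb/h.
Product flow = 676 + 667 = 1343 lb/h; water fraction = 0.266.

0.266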